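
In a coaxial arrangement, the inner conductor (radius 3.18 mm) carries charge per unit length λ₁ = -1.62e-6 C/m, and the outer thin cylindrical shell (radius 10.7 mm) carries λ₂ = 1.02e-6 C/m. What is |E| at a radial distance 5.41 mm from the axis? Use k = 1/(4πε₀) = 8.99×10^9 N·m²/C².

E = 5.38×10^6 N/C

Choose a coaxial cylinder of radius r = 5.41 mm (arbitrary length L) as the Gaussian surface (between the conductors, 3.18 mm < r < 10.7 mm).
Only the inner wire is enclosed; the outer shell contributes nothing inside itself. λ_enc = λ₁ = -1.62×10^-6 C/m.
Applying ∮E·dA = Q_enc/ε₀ with the end caps contributing no flux:
E = 2k|λ_enc|/r = 2(8.99×10^9)(1.62×10^-6)/(0.00541) = 5.38×10^6 N/C.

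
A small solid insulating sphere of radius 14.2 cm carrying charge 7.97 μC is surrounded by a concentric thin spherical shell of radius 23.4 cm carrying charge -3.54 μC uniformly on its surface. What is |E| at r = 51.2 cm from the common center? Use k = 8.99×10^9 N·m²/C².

Take a concentric spherical Gaussian surface of radius r = 51.2 cm (r > 23.4 cm, enclosing both).
Q_enc = (7.97 μC) + (-3.54 μC) = 4.43e-6 C.
Applying ∮E·dA = Q_enc/ε₀ with Φ = E(4πr²):
E = k|Q_enc|/r² = (8.99×10^9)(4.43×10^-6)/(0.512)² = 1.52×10^5 N/C.

|E| = 1.52e5 V/m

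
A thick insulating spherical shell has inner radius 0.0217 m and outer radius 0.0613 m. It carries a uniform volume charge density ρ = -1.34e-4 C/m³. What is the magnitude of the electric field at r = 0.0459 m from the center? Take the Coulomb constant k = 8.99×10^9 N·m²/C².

Symmetry ⇒ E = E(r) r̂. Gaussian sphere of radius r = 0.0459 m (within the shell material, 0.0217 m < r < 0.0613 m).
Enclosed charge is the volume from a to r: Q_enc = (4π/3)ρ(r³ − a³) = -4.854e-8 C.
Since E is radial and uniform over the Gaussian sphere, Φ = E·4πr² = Q_enc/ε₀.
E = k|Q_enc|/r² = (8.99×10^9)(4.854e-8)/(0.0459)² = 2.07×10^5 N/C.

E = 2.07×10^5 N/C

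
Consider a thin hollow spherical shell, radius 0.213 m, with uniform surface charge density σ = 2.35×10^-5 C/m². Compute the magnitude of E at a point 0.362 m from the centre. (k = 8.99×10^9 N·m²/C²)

Symmetry ⇒ E = E(r) r̂. Gaussian sphere of radius r = 0.362 m (r > 0.213 m).
The entire shell is enclosed: Q_enc = σ·4πR² = (2.35e-5)·4π·(0.213)² = 1.34e-5 C.
Gauss's law: E·4πr² = Q_enc/ε₀.
E = k|Q_enc|/r² = (8.99×10^9)(1.34e-5)/(0.362)² = 9.19×10^5 N/C.

9.19×10^5 N/C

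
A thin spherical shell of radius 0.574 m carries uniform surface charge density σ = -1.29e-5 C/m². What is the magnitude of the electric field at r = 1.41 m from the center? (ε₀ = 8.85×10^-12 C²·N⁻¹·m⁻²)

2.42e5 N/C

Take a concentric spherical Gaussian surface of radius r = 1.41 m (r > 0.574 m).
The entire shell is enclosed: Q_enc = σ·4πR² = (-1.29×10^-5)·4π·(0.574)² = -5.341e-5 C.
Applying ∮E·dA = Q_enc/ε₀ with Φ = E(4πr²):
E = |Q_enc|/(4πε₀r²) = (5.341×10^-5)/(4π·8.85×10^-12·(1.41)²) = 2.42×10^5 N/C.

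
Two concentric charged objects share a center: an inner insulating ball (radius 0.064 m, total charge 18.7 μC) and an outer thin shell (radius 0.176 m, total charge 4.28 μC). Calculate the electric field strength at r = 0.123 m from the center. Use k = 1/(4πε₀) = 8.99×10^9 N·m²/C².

E ≈ 1.11×10^7 V/m

Symmetry ⇒ E = E(r) r̂. Gaussian sphere of radius r = 0.123 m (between the bodies, 0.064 m < r < 0.176 m).
The shell at 0.176 m lies outside the Gaussian surface, so Q_enc = 18.7 μC = 1.87e-5 C.
Since E is radial and uniform over the Gaussian sphere, Φ = E·4πr² = Q_enc/ε₀.
E = k|Q_enc|/r² = (8.99×10^9)(1.87×10^-5)/(0.123)² = 1.11e7 N/C.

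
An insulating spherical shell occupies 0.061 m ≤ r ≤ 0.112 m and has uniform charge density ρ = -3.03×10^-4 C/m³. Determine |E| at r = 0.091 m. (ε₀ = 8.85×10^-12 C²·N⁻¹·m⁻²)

By spherical symmetry E is radial; choose a Gaussian sphere of radius r = 0.091 m (within the shell material, 0.061 m < r < 0.112 m).
Enclosed charge is the volume from a to r: Q_enc = (4π/3)ρ(r³ − a³) = -6.683e-7 C.
Since E is radial and uniform over the Gaussian sphere, Φ = E·4πr² = Q_enc/ε₀.
E = |Q_enc|/(4πε₀r²) = (6.683e-7)/(4π·8.85×10^-12·(0.091)²) = 7.26e5 N/C.

|E| ≈ 7.26×10^5 N/C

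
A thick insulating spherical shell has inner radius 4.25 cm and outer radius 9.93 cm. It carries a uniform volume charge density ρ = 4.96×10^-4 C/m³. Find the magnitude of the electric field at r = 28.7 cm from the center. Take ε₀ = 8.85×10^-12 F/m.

Symmetry ⇒ E = E(r) r̂. Gaussian sphere of radius r = 28.7 cm (r > 9.93 cm, enclosing the whole shell).
Q_enc = ρ·(4π/3)(b³ − a³) = (4.96e-4)·(4π/3)·((0.0993)³ − (0.0425)³) = 1.875e-6 C.
Since E is radial and uniform over the Gaussian sphere, Φ = E·4πr² = Q_enc/ε₀.
E = |Q_enc|/(4πε₀r²) = (1.875e-6)/(4π·8.85×10^-12·(0.287)²) = 2.05×10^5 N/C.

E = 2.05×10^5 N/C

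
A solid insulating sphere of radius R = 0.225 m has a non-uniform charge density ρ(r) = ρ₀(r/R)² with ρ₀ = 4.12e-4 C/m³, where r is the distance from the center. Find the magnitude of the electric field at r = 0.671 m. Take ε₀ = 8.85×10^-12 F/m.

Symmetry ⇒ E = E(r) r̂. Gaussian sphere of radius r = 0.671 m (r > R, all charge enclosed).
Q_enc = 4π ∫₀^R ρ₀(r'/R)^2 r'² dr' = 4πρ₀R³/5 = 1.179e-5 C.
Since E is radial and uniform over the Gaussian sphere, Φ = E·4πr² = Q_enc/ε₀.
E = |Q_enc|/(4πε₀r²) = (1.179e-5)/(4π·8.85×10^-12·(0.671)²) = 2.36×10^5 N/C.

E = 2.36e5 N/C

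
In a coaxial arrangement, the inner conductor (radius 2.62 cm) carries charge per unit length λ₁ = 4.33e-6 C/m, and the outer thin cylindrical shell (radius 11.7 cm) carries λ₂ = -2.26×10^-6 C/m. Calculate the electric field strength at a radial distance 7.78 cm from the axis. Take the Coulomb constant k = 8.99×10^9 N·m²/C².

By cylindrical symmetry E is radial; use a coaxial Gaussian cylinder of radius 7.78 cm and length L (between the conductors, 2.62 cm < r < 11.7 cm).
The shell at 11.7 cm lies outside the Gaussian surface, so λ_enc = λ₁ = 4.33×10^-6 C/m.
By Gauss's law (flux through the curved wall only), E·2πrL = λ_enc L/ε₀.
E = 2k|λ_enc|/r = 2(8.99×10^9)(4.33e-6)/(0.0778) = 1.00e6 N/C.

|E| = 1.00e6 V/m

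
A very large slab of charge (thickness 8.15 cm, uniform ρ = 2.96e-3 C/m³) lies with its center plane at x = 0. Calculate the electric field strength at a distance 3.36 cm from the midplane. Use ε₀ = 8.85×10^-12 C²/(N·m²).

E = 1.12×10^7 N/C

By symmetry E is perpendicular to the slab. A Gaussian pillbox from −3.36 cm to +3.36 cm (face area A) lies entirely within the slab.
Q_enc = ρ·(2x)·A and flux = 2EA, so 2EA = 2ρxA/ε₀ ⇒ E = |ρ|x/ε₀.
E = (2.96×10^-3)(0.0336)/(8.85×10^-12) = 1.12×10^7 N/C.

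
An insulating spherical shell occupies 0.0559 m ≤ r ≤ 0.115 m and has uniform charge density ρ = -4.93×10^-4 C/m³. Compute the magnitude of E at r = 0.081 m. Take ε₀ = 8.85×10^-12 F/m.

1.01×10^6 V/m

Use a concentric Gaussian sphere at r = 0.081 m (within the shell material, 0.0559 m < r < 0.115 m).
Only the shell between 0.0559 m and r is enclosed: Q_enc = ρ·(4π/3)(r³ − a³) = (-4.93×10^-4)·(4π/3)·((0.081)³ − (0.0559)³) = -7.367×10^-7 C.
Since E is radial and uniform over the Gaussian sphere, Φ = E·4πr² = Q_enc/ε₀.
E = |Q_enc|/(4πε₀r²) = (7.367×10^-7)/(4π·8.85×10^-12·(0.081)²) = 1.01×10^6 N/C.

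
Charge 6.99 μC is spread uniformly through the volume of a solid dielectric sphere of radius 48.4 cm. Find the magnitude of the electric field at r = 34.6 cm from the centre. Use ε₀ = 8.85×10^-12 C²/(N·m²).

E = 1.92×10^5 N/C

Use a concentric Gaussian sphere at r = 34.6 cm (r < R).
Only the charge within r is enclosed: Q_enc = Q·(r/R)³ = (6.99 μC)·(34.6 cm/48.4 cm)³ = 2.554e-6 C.
Since E is radial and uniform over the Gaussian sphere, Φ = E·4πr² = Q_enc/ε₀.
E = |Q_enc|/(4πε₀r²) = (2.554e-6)/(4π·8.85×10^-12·(0.346)²) = 1.92×10^5 N/C.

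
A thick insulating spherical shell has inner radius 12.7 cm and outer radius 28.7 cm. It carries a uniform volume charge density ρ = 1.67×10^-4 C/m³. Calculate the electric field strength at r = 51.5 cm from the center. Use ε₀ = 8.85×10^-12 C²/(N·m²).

5.12×10^5 N/C

Use a concentric Gaussian sphere at r = 51.5 cm (r > 28.7 cm, enclosing the whole shell).
Q_enc = ρ·(4π/3)(b³ − a³) = (1.67e-4)·(4π/3)·((0.287)³ − (0.127)³) = 1.51×10^-5 C.
By Gauss's law, ∮E·dA = E·4πr² = Q_enc/ε₀.
E = |Q_enc|/(4πε₀r²) = (1.51e-5)/(4π·8.85×10^-12·(0.515)²) = 5.12e5 N/C.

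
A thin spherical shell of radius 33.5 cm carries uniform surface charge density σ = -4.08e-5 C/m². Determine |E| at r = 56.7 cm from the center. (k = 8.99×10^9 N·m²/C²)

Symmetry ⇒ E = E(r) r̂. Gaussian sphere of radius r = 56.7 cm (r > 33.5 cm).
The entire shell is enclosed: Q_enc = σ·4πR² = (-4.08×10^-5)·4π·(0.335)² = -5.754×10^-5 C.
Gauss's law: E·4πr² = Q_enc/ε₀.
E = k|Q_enc|/r² = (8.99×10^9)(5.754×10^-5)/(0.567)² = 1.61e6 N/C.

1.61×10^6 N/C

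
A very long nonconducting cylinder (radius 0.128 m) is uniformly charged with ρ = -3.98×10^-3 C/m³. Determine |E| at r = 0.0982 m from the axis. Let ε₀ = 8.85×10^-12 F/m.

|E| = 2.21×10^7 V/m

Coaxial Gaussian cylinder, radius r = 0.0982 m, length L (r < R).
Enclosed charge per unit length: λ_enc = ρ·πr² = (-3.98×10^-3)π(0.0982)² = -1.206×10^-4 C/m.
By Gauss's law (flux through the curved wall only), E·2πrL = λ_enc L/ε₀.
E = |λ_enc|/(2πε₀r) = (1.206×10^-4)/(2π·8.85×10^-12·0.0982) = 2.21×10^7 N/C.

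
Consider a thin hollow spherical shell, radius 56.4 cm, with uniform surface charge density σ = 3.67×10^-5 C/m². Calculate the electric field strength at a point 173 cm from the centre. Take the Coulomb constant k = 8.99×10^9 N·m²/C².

4.41×10^5 N/C

By spherical symmetry E is radial; choose a Gaussian sphere of radius r = 173 cm (r > 56.4 cm).
The entire shell is enclosed: Q_enc = σ·4πR² = (3.67×10^-5)·4π·(0.564)² = 1.467×10^-4 C.
Gauss's law: E·4πr² = Q_enc/ε₀.
E = k|Q_enc|/r² = (8.99×10^9)(1.467×10^-4)/(1.73)² = 4.41e5 N/C.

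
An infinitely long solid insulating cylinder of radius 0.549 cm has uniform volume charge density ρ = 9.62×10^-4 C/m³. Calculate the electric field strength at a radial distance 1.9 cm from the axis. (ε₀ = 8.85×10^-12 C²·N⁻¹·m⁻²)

E = 8.62×10^4 N/C

Choose a coaxial cylinder of radius r = 1.9 cm (arbitrary length L) as the Gaussian surface (r > 0.549 cm, full cross-section enclosed).
λ_enc = ρ·πR² = (9.62×10^-4)π(0.00549)² = 9.109×10^-8 C/m.
By Gauss's law (flux through the curved wall only), E·2πrL = λ_enc L/ε₀.
E = |λ_enc|/(2πε₀r) = (9.109×10^-8)/(2π·8.85×10^-12·0.019) = 8.62e4 N/C.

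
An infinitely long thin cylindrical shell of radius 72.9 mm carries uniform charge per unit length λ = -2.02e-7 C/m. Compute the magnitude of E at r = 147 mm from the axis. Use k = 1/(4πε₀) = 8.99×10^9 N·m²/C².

By cylindrical symmetry E is radial; use a coaxial Gaussian cylinder of radius 147 mm and length L (r > 72.9 mm).
The full line charge is enclosed: λ_enc = -2.02×10^-7 C/m.
Since E is radial and uniform over the curved surface, Φ = E·2πrL = Q_enc/ε₀ = λ_enc L/ε₀.
E = 2k|λ_enc|/r = 2(8.99×10^9)(2.02e-7)/(0.147) = 2.47×10^4 N/C.

|E| ≈ 2.47e4 N/C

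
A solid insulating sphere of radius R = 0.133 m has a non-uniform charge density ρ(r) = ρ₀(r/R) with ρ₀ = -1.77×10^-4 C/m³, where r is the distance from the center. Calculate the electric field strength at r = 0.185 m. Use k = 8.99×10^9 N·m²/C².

|E| ≈ 3.44×10^5 N/C

Use a concentric Gaussian sphere at r = 0.185 m (r > R, all charge enclosed).
Q_enc = 4π ∫₀^R ρ₀(r'/R)^1 r'² dr' = 4πρ₀R³/4 = -1.308×10^-6 C.
Since E is radial and uniform over the Gaussian sphere, Φ = E·4πr² = Q_enc/ε₀.
E = k|Q_enc|/r² = (8.99×10^9)(1.308×10^-6)/(0.185)² = 3.44×10^5 N/C.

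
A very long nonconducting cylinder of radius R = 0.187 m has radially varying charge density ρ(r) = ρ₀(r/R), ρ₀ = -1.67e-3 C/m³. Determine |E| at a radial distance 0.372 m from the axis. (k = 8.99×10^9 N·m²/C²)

E ≈ 5.91×10^6 V/m

Take a coaxial cylindrical Gaussian surface of radius r = 0.372 m and length L (r > R, full charge per length enclosed).
λ_enc = 2π ∫₀^R ρ₀(r'/R)^1 r' dr' = 2πρ₀R²/3 = -1.223×10^-4 C/m.
By Gauss's law (flux through the curved wall only), E·2πrL = λ_enc L/ε₀.
E = 2k|λ_enc|/r = 2(8.99×10^9)(1.223×10^-4)/(0.372) = 5.91×10^6 N/C.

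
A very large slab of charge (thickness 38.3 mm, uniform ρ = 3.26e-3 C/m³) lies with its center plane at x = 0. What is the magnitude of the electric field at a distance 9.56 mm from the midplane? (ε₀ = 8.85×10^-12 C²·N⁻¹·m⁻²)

|E| = 3.52×10^6 N/C

By symmetry E is perpendicular to the slab. A Gaussian pillbox from −9.56 mm to +9.56 mm (face area A) lies entirely within the slab.
Q_enc = ρ·(2x)·A and flux = 2EA, so 2EA = 2ρxA/ε₀ ⇒ E = |ρ|x/ε₀.
E = (3.26e-3)(0.00956)/(8.85×10^-12) = 3.52e6 N/C.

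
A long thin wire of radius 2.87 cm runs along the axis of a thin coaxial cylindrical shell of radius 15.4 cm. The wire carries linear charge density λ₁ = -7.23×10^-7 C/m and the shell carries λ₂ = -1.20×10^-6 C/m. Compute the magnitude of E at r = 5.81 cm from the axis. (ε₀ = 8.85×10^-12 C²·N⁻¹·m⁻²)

2.24×10^5 N/C

By cylindrical symmetry E is radial; use a coaxial Gaussian cylinder of radius 5.81 cm and length L (between the conductors, 2.87 cm < r < 15.4 cm).
The shell at 15.4 cm lies outside the Gaussian surface, so λ_enc = λ₁ = -7.23e-7 C/m.
By Gauss's law (flux through the curved wall only), E·2πrL = λ_enc L/ε₀.
E = |λ_enc|/(2πε₀r) = (7.23×10^-7)/(2π·8.85×10^-12·0.0581) = 2.24×10^5 N/C.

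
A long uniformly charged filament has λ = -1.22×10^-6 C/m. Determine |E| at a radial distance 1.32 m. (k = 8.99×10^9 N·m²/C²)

Take a coaxial cylindrical Gaussian surface of radius r = 1.32 m and length L.
Q_enc = λL, so λ_enc = -1.22e-6 C/m.
Since E is radial and uniform over the curved surface, Φ = E·2πrL = Q_enc/ε₀ = λ_enc L/ε₀.
E = 2k|λ_enc|/r = 2(8.99×10^9)(1.22e-6)/(1.32) = 1.66e4 N/C.

1.66×10^4 V/m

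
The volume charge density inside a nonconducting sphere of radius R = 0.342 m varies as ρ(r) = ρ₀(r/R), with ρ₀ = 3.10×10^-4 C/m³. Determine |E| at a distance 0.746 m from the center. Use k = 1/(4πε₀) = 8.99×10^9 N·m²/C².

6.29e5 V/m

Use a concentric Gaussian sphere at r = 0.746 m (r > R, all charge enclosed).
Q_enc = 4π ∫₀^R ρ₀(r'/R)^1 r'² dr' = 4πρ₀R³/4 = 3.896×10^-5 C.
Since E is radial and uniform over the Gaussian sphere, Φ = E·4πr² = Q_enc/ε₀.
E = k|Q_enc|/r² = (8.99×10^9)(3.896×10^-5)/(0.746)² = 6.29×10^5 N/C.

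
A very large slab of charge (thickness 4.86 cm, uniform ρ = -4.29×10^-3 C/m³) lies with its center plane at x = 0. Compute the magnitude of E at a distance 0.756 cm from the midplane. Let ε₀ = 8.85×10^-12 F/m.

3.66×10^6 V/m

By symmetry E is perpendicular to the slab. A Gaussian pillbox from −0.756 cm to +0.756 cm (face area A) lies entirely within the slab.
Q_enc = ρ·(2x)·A and flux = 2EA, so 2EA = 2ρxA/ε₀ ⇒ E = |ρ|x/ε₀.
E = (4.29×10^-3)(0.00756)/(8.85×10^-12) = 3.66e6 N/C.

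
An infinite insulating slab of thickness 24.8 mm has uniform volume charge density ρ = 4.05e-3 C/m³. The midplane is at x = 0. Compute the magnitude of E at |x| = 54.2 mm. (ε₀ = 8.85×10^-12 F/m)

The point |x| = 54.2 mm lies outside the slab (half-thickness 0.0124 m). A symmetric pillbox spanning the full slab encloses Q_enc = ρ·d·A.
Flux = 2EA ⇒ E = |ρ|d/(2ε₀), independent of distance outside.
E = (4.05×10^-3)(0.0248)/(2·8.85×10^-12) = 5.67×10^6 N/C.

|E| = 5.67×10^6 V/m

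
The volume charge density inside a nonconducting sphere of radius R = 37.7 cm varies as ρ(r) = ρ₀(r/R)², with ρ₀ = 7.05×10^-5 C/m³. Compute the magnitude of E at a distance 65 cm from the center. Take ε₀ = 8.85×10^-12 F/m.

|E| = 2.02×10^5 N/C

Take a concentric spherical Gaussian surface of radius r = 65 cm (r > R, all charge enclosed).
Q_enc = 4π ∫₀^R ρ₀(r'/R)^2 r'² dr' = 4πρ₀R³/5 = 9.494×10^-6 C.
Since E is radial and uniform over the Gaussian sphere, Φ = E·4πr² = Q_enc/ε₀.
E = |Q_enc|/(4πε₀r²) = (9.494×10^-6)/(4π·8.85×10^-12·(0.65)²) = 2.02×10^5 N/C.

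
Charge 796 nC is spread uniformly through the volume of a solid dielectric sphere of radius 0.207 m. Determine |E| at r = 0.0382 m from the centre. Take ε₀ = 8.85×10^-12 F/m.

E = 3.08e4 N/C

Take a concentric spherical Gaussian surface of radius r = 0.0382 m (r < R).
For a uniform sphere the enclosed fraction is (r/R)³, so Q_enc = (796 nC)(0.0382/0.207)³ = 5.003×10^-9 C.
Since E is radial and uniform over the Gaussian sphere, Φ = E·4πr² = Q_enc/ε₀.
E = |Q_enc|/(4πε₀r²) = (5.003×10^-9)/(4π·8.85×10^-12·(0.0382)²) = 3.08e4 N/C.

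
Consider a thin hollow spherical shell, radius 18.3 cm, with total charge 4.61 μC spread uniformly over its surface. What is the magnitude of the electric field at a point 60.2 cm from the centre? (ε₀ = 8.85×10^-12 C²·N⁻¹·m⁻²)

|E| ≈ 1.14×10^5 N/C

By spherical symmetry E is radial; choose a Gaussian sphere of radius r = 60.2 cm (r > 18.3 cm).
The entire shell is enclosed: Q_enc = 4.61×10^-6 C.
Applying ∮E·dA = Q_enc/ε₀ with Φ = E(4πr²):
E = |Q_enc|/(4πε₀r²) = (4.61×10^-6)/(4π·8.85×10^-12·(0.602)²) = 1.14×10^5 N/C.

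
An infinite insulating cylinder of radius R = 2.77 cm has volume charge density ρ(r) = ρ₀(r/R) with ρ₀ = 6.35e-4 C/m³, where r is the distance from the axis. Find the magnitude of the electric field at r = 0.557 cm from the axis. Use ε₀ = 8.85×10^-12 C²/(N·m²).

E = 2.68×10^4 N/C

Coaxial Gaussian cylinder, radius r = 0.557 cm, length L (r < R).
Integrating ρ over the cross-section to radius r: λ_enc = (2πρ₀/R) ∫₀^r r'^2 dr' = 2πρ₀ r^3/(3·R) = 8.297×10^-9 C/m.
By Gauss's law (flux through the curved wall only), E·2πrL = λ_enc L/ε₀.
E = |λ_enc|/(2πε₀r) = (8.297e-9)/(2π·8.85×10^-12·0.00557) = 2.68×10^4 N/C.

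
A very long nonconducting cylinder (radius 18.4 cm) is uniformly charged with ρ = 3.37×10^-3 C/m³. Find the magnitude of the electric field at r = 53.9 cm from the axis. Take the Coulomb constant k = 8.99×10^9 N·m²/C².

|E| ≈ 1.20×10^7 N/C

Choose a coaxial cylinder of radius r = 53.9 cm (arbitrary length L) as the Gaussian surface (r > 18.4 cm, full cross-section enclosed).
λ_enc = ρ·πR² = (3.37e-3)π(0.184)² = 3.584×10^-4 C/m.
Applying ∮E·dA = Q_enc/ε₀ with the end caps contributing no flux:
E = 2k|λ_enc|/r = 2(8.99×10^9)(3.584e-4)/(0.539) = 1.20e7 N/C.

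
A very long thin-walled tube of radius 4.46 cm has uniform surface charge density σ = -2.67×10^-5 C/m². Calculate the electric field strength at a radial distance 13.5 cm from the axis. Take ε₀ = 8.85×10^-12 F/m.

By cylindrical symmetry E is radial; use a coaxial Gaussian cylinder of radius 13.5 cm and length L (r > 4.46 cm).
The whole shell is enclosed: λ_enc = σ·2πR = (-2.67×10^-5)·2π·(0.0446) = -7.482×10^-6 C/m.
By Gauss's law (flux through the curved wall only), E·2πrL = λ_enc L/ε₀.
E = |λ_enc|/(2πε₀r) = (7.482e-6)/(2π·8.85×10^-12·0.135) = 9.97×10^5 N/C.

9.97×10^5 V/m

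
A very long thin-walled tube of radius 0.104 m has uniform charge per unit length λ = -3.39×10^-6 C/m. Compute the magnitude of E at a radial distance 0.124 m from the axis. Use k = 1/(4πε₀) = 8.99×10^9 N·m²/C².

4.92×10^5 N/C

Coaxial Gaussian cylinder, radius r = 0.124 m, length L (r > 0.104 m).
The full line charge is enclosed: λ_enc = -3.39×10^-6 C/m.
Since E is radial and uniform over the curved surface, Φ = E·2πrL = Q_enc/ε₀ = λ_enc L/ε₀.
E = 2k|λ_enc|/r = 2(8.99×10^9)(3.39e-6)/(0.124) = 4.92e5 N/C.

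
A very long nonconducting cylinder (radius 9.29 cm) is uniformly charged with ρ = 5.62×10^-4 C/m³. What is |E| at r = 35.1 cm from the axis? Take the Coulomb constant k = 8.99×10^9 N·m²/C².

By cylindrical symmetry E is radial; use a coaxial Gaussian cylinder of radius 35.1 cm and length L (r > 9.29 cm, full cross-section enclosed).
λ_enc = ρ·πR² = (5.62×10^-4)π(0.0929)² = 1.524e-5 C/m.
By Gauss's law (flux through the curved wall only), E·2πrL = λ_enc L/ε₀.
E = 2k|λ_enc|/r = 2(8.99×10^9)(1.524×10^-5)/(0.351) = 7.81e5 N/C.

|E| = 7.81e5 N/C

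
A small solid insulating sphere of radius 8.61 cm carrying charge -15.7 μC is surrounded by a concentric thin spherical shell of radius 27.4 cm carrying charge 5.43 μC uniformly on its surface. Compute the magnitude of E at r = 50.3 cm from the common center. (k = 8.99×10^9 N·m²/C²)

Take a concentric spherical Gaussian surface of radius r = 50.3 cm (r > 27.4 cm, enclosing both).
Q_enc = (-15.7 μC) + (5.43 μC) = -1.027×10^-5 C.
Applying ∮E·dA = Q_enc/ε₀ with Φ = E(4πr²):
E = k|Q_enc|/r² = (8.99×10^9)(1.027×10^-5)/(0.503)² = 3.65e5 N/C.

|E| = 3.65×10^5 N/C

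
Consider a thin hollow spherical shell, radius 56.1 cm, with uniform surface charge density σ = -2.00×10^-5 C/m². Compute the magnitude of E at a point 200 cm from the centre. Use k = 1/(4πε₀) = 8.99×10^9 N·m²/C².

Symmetry ⇒ E = E(r) r̂. Gaussian sphere of radius r = 200 cm (r > 56.1 cm).
The entire shell is enclosed: Q_enc = σ·4πR² = (-2.00×10^-5)·4π·(0.561)² = -7.91e-5 C.
By Gauss's law, ∮E·dA = E·4πr² = Q_enc/ε₀.
E = k|Q_enc|/r² = (8.99×10^9)(7.91e-5)/(2)² = 1.78e5 N/C.

|E| ≈ 1.78×10^5 V/m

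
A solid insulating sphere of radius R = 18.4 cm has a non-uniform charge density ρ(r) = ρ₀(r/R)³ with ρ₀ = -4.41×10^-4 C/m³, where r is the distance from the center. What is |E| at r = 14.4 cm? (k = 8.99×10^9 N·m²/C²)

Use a concentric Gaussian sphere at r = 14.4 cm (r < R).
Integrate the density: Q_enc = 4π ∫₀^r ρ₀(r'/R)^3 r'² dr' = 4πρ₀ r^6/(6·R³) = -1.322e-6 C.
By Gauss's law, ∮E·dA = E·4πr² = Q_enc/ε₀.
E = k|Q_enc|/r² = (8.99×10^9)(1.322×10^-6)/(0.144)² = 5.73×10^5 N/C.

E = 5.73e5 N/C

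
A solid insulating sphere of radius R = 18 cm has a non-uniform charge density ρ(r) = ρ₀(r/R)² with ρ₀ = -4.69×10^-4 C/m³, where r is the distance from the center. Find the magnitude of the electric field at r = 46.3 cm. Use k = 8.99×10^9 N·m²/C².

|E| ≈ 2.88e5 V/m

Use a concentric Gaussian sphere at r = 46.3 cm (r > R, all charge enclosed).
Q_enc = 4π ∫₀^R ρ₀(r'/R)^2 r'² dr' = 4πρ₀R³/5 = -6.874e-6 C.
By Gauss's law, ∮E·dA = E·4πr² = Q_enc/ε₀.
E = k|Q_enc|/r² = (8.99×10^9)(6.874×10^-6)/(0.463)² = 2.88e5 N/C.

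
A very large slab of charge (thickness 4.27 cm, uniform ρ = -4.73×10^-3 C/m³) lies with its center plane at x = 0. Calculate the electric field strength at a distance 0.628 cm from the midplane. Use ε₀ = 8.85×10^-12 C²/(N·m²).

By symmetry E is perpendicular to the slab. A Gaussian pillbox from −0.628 cm to +0.628 cm (face area A) lies entirely within the slab.
Q_enc = ρ·(2x)·A and flux = 2EA, so 2EA = 2ρxA/ε₀ ⇒ E = |ρ|x/ε₀.
E = (4.73e-3)(0.00628)/(8.85×10^-12) = 3.36×10^6 N/C.

|E| = 3.36×10^6 N/C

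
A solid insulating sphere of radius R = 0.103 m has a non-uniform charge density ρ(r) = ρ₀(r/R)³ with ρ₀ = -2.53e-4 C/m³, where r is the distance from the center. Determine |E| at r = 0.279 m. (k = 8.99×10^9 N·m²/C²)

Use a concentric Gaussian sphere at r = 0.279 m (r > R, all charge enclosed).
Q_enc = 4π ∫₀^R ρ₀(r'/R)^3 r'² dr' = 4πρ₀R³/6 = -5.79×10^-7 C.
Since E is radial and uniform over the Gaussian sphere, Φ = E·4πr² = Q_enc/ε₀.
E = k|Q_enc|/r² = (8.99×10^9)(5.79e-7)/(0.279)² = 6.69×10^4 N/C.

|E| ≈ 6.69×10^4 N/C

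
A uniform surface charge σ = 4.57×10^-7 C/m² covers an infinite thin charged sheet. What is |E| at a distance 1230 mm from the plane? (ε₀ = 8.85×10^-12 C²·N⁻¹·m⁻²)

The symmetry is planar: E is normal to the sheet and the same magnitude on both sides. Take a pillbox straddling the sheet with end-cap area A.
Flux Φ = 2EA and Q_enc = σA, so 2EA = σA/ε₀ ⇒ E = |σ|/(2ε₀), independent of distance.
E = |σ|/(2ε₀) = (4.57×10^-7)/(2·8.85×10^-12) = 2.58e4 N/C.

2.58e4 V/m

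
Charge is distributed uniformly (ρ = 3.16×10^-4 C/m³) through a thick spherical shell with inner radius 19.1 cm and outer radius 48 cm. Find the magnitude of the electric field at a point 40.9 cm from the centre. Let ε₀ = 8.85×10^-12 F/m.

Use a concentric Gaussian sphere at r = 40.9 cm (within the shell material, 19.1 cm < r < 48 cm).
Enclosed charge is the volume from a to r: Q_enc = (4π/3)ρ(r³ − a³) = 8.134e-5 C.
Gauss's law: E·4πr² = Q_enc/ε₀.
E = |Q_enc|/(4πε₀r²) = (8.134e-5)/(4π·8.85×10^-12·(0.409)²) = 4.37×10^6 N/C.

|E| = 4.37×10^6 V/m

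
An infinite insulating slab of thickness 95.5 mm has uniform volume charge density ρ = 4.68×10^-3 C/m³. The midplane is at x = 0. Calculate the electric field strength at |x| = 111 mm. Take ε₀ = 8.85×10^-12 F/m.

2.53×10^7 N/C

The point |x| = 111 mm lies outside the slab (half-thickness 0.04775 m). A symmetric pillbox spanning the full slab encloses Q_enc = ρ·d·A.
Flux = 2EA ⇒ E = |ρ|d/(2ε₀), independent of distance outside.
E = (4.68×10^-3)(0.0955)/(2·8.85×10^-12) = 2.53×10^7 N/C.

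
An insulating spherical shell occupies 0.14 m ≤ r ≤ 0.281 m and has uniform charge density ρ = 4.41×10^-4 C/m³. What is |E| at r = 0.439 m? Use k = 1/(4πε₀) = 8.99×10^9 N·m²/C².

Use a concentric Gaussian sphere at r = 0.439 m (r > 0.281 m, enclosing the whole shell).
Q_enc = ρ·(4π/3)(b³ − a³) = (4.41e-4)·(4π/3)·((0.281)³ − (0.14)³) = 3.592e-5 C.
By Gauss's law, ∮E·dA = E·4πr² = Q_enc/ε₀.
E = k|Q_enc|/r² = (8.99×10^9)(3.592×10^-5)/(0.439)² = 1.68e6 N/C.

|E| = 1.68e6 N/C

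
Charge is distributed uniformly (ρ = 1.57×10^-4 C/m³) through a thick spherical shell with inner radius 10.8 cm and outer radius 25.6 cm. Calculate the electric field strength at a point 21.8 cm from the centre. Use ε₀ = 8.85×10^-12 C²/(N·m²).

E = 1.13×10^6 N/C

Symmetry ⇒ E = E(r) r̂. Gaussian sphere of radius r = 21.8 cm (within the shell material, 10.8 cm < r < 25.6 cm).
Only the shell between 10.8 cm and r is enclosed: Q_enc = ρ·(4π/3)(r³ − a³) = (1.57×10^-4)·(4π/3)·((0.218)³ − (0.108)³) = 5.985e-6 C.
Gauss's law: E·4πr² = Q_enc/ε₀.
E = |Q_enc|/(4πε₀r²) = (5.985e-6)/(4π·8.85×10^-12·(0.218)²) = 1.13×10^6 N/C.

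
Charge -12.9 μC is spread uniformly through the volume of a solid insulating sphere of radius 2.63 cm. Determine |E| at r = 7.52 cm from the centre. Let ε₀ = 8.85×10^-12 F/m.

|E| ≈ 2.05×10^7 V/m

Symmetry ⇒ E = E(r) r̂. Gaussian sphere of radius r = 7.52 cm (r > R, so the entire charge is enclosed).
Q_enc = -12.9 μC = -1.29e-5 C.
Since E is radial and uniform over the Gaussian sphere, Φ = E·4πr² = Q_enc/ε₀.
E = |Q_enc|/(4πε₀r²) = (1.29e-5)/(4π·8.85×10^-12·(0.0752)²) = 2.05e7 N/C.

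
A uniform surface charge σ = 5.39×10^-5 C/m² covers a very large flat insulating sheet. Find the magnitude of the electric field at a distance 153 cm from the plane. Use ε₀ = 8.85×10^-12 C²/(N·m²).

The symmetry is planar: E is normal to the sheet and the same magnitude on both sides. Take a pillbox straddling the sheet with end-cap area A.
Only the two end caps contribute flux: Φ = 2EA. With Q_enc = σA, Gauss's law gives E = |σ|/(2ε₀).
E = |σ|/(2ε₀) = (5.39×10^-5)/(2·8.85×10^-12) = 3.05×10^6 N/C.

E ≈ 3.05×10^6 N/C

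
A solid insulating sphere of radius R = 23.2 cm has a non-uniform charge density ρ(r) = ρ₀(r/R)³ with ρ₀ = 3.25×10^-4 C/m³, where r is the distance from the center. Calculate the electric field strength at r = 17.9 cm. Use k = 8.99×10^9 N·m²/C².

Symmetry ⇒ E = E(r) r̂. Gaussian sphere of radius r = 17.9 cm (r < R).
Integrate the density: Q_enc = 4π ∫₀^r ρ₀(r'/R)^3 r'² dr' = 4πρ₀ r^6/(6·R³) = 1.793×10^-6 C.
Applying ∮E·dA = Q_enc/ε₀ with Φ = E(4πr²):
E = k|Q_enc|/r² = (8.99×10^9)(1.793e-6)/(0.179)² = 5.03×10^5 N/C.

E ≈ 5.03e5 V/m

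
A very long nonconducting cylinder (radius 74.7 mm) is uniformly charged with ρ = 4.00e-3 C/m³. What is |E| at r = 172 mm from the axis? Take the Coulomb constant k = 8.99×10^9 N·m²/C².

|E| ≈ 7.33×10^6 V/m

By cylindrical symmetry E is radial; use a coaxial Gaussian cylinder of radius 172 mm and length L (r > 74.7 mm, full cross-section enclosed).
λ_enc = ρ·πR² = (4.00×10^-3)π(0.0747)² = 7.012e-5 C/m.
Gauss's law: E·2πrL = λ_enc L/ε₀.
E = 2k|λ_enc|/r = 2(8.99×10^9)(7.012×10^-5)/(0.172) = 7.33×10^6 N/C.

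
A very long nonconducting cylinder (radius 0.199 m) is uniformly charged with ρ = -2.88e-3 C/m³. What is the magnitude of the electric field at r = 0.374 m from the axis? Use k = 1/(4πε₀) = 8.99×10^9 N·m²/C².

Coaxial Gaussian cylinder, radius r = 0.374 m, length L (r > 0.199 m, full cross-section enclosed).
λ_enc = ρ·πR² = (-2.88×10^-3)π(0.199)² = -3.583×10^-4 C/m.
Applying ∮E·dA = Q_enc/ε₀ with the end caps contributing no flux:
E = 2k|λ_enc|/r = 2(8.99×10^9)(3.583e-4)/(0.374) = 1.72×10^7 N/C.

|E| = 1.72e7 N/C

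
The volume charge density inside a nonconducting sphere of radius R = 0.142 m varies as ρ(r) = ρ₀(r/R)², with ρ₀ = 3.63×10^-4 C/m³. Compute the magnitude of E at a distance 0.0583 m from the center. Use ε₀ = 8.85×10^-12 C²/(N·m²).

Symmetry ⇒ E = E(r) r̂. Gaussian sphere of radius r = 0.0583 m (r < R).
Q_enc = ∫₀^r ρ(r')·4πr'² dr' = (4πρ₀/R²) ∫₀^r r'^4 dr' = 4πρ₀ r^5/(5·R²) = 3.047×10^-8 C.
Since E is radial and uniform over the Gaussian sphere, Φ = E·4πr² = Q_enc/ε₀.
E = |Q_enc|/(4πε₀r²) = (3.047×10^-8)/(4π·8.85×10^-12·(0.0583)²) = 8.06e4 N/C.

E = 8.06×10^4 V/m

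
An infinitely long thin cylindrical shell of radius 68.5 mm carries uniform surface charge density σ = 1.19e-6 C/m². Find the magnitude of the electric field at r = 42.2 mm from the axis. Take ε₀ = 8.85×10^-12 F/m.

E = 0 (no enclosed charge)

By cylindrical symmetry E is radial; use a coaxial Gaussian cylinder of radius 42.2 mm and length L (r < 68.5 mm, inside the shell).
All the surface charge lies outside this cylinder: Q_enc = 0, hence E = 0.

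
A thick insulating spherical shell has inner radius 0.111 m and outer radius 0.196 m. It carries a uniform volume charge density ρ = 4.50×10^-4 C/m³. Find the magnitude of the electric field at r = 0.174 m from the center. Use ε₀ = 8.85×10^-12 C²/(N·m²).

Symmetry ⇒ E = E(r) r̂. Gaussian sphere of radius r = 0.174 m (within the shell material, 0.111 m < r < 0.196 m).
Only the shell between 0.111 m and r is enclosed: Q_enc = ρ·(4π/3)(r³ − a³) = (4.50×10^-4)·(4π/3)·((0.174)³ − (0.111)³) = 7.352e-6 C.
Applying ∮E·dA = Q_enc/ε₀ with Φ = E(4πr²):
E = |Q_enc|/(4πε₀r²) = (7.352×10^-6)/(4π·8.85×10^-12·(0.174)²) = 2.18e6 N/C.

E = 2.18e6 V/m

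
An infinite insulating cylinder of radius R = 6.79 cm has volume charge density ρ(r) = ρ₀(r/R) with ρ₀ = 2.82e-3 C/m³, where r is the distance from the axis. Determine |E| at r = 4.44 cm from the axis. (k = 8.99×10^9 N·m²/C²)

Take a coaxial cylindrical Gaussian surface of radius r = 4.44 cm and length L (r < R).
Integrating ρ over the cross-section to radius r: λ_enc = (2πρ₀/R) ∫₀^r r'^2 dr' = 2πρ₀ r^3/(3·R) = 7.614×10^-6 C/m.
By Gauss's law (flux through the curved wall only), E·2πrL = λ_enc L/ε₀.
E = 2k|λ_enc|/r = 2(8.99×10^9)(7.614×10^-6)/(0.0444) = 3.08×10^6 N/C.

|E| ≈ 3.08×10^6 N/C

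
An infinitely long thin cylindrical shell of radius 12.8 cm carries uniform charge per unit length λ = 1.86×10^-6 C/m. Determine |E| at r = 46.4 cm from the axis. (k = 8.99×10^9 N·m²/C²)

By cylindrical symmetry E is radial; use a coaxial Gaussian cylinder of radius 46.4 cm and length L (r > 12.8 cm).
The full line charge is enclosed: λ_enc = 1.86e-6 C/m.
Applying ∮E·dA = Q_enc/ε₀ with the end caps contributing no flux:
E = 2k|λ_enc|/r = 2(8.99×10^9)(1.86×10^-6)/(0.464) = 7.21e4 N/C.

E = 7.21×10^4 N/C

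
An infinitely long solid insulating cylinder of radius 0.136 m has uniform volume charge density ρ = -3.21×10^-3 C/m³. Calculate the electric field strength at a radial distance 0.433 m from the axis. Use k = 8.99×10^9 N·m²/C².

Coaxial Gaussian cylinder, radius r = 0.433 m, length L (r > 0.136 m, full cross-section enclosed).
λ_enc = ρ·πR² = (-3.21e-3)π(0.136)² = -1.865×10^-4 C/m.
Gauss's law: E·2πrL = λ_enc L/ε₀.
E = 2k|λ_enc|/r = 2(8.99×10^9)(1.865e-4)/(0.433) = 7.75e6 N/C.

7.75e6 N/C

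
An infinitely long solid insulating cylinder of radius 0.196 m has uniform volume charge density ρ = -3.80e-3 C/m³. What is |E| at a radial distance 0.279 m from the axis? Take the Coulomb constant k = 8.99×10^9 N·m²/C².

Coaxial Gaussian cylinder, radius r = 0.279 m, length L (r > 0.196 m, full cross-section enclosed).
λ_enc = ρ·πR² = (-3.80×10^-3)π(0.196)² = -4.586×10^-4 C/m.
Applying ∮E·dA = Q_enc/ε₀ with the end caps contributing no flux:
E = 2k|λ_enc|/r = 2(8.99×10^9)(4.586×10^-4)/(0.279) = 2.96e7 N/C.

|E| = 2.96×10^7 V/m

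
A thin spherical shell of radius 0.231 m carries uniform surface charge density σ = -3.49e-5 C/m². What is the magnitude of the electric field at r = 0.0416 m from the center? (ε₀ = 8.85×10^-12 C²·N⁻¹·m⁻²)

By spherical symmetry E is radial; choose a Gaussian sphere of radius r = 0.0416 m (inside the shell, r < 0.231 m).
No charge lies within this surface, so Q_enc = 0 and Gauss's law gives E·4πr² = 0 ⇒ E = 0.

E = 0 (no enclosed charge)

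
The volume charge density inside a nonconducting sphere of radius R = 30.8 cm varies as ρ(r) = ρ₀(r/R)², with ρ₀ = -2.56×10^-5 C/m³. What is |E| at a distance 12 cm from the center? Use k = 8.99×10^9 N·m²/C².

E = 1.05×10^4 N/C

Use a concentric Gaussian sphere at r = 12 cm (r < R).
Integrate the density: Q_enc = 4π ∫₀^r ρ₀(r'/R)^2 r'² dr' = 4πρ₀ r^5/(5·R²) = -1.688×10^-8 C.
Gauss's law: E·4πr² = Q_enc/ε₀.
E = k|Q_enc|/r² = (8.99×10^9)(1.688e-8)/(0.12)² = 1.05×10^4 N/C.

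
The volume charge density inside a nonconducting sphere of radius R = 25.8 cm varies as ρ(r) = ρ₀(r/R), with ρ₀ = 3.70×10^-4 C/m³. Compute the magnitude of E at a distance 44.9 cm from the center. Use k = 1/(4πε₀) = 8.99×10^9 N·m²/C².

Take a concentric spherical Gaussian surface of radius r = 44.9 cm (r > R, all charge enclosed).
Q_enc = 4π ∫₀^R ρ₀(r'/R)^1 r'² dr' = 4πρ₀R³/4 = 1.996e-5 C.
Since E is radial and uniform over the Gaussian sphere, Φ = E·4πr² = Q_enc/ε₀.
E = k|Q_enc|/r² = (8.99×10^9)(1.996×10^-5)/(0.449)² = 8.90e5 N/C.

E = 8.90e5 V/m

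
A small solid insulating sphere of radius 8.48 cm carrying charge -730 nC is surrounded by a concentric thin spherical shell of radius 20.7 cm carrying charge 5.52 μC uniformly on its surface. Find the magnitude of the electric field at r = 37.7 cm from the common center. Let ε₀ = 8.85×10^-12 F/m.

|E| ≈ 3.03×10^5 V/m

Use a concentric Gaussian sphere at r = 37.7 cm (r > 20.7 cm, enclosing both).
Q_enc = (-730 nC) + (5.52 μC) = 4.79×10^-6 C.
Gauss's law: E·4πr² = Q_enc/ε₀.
E = |Q_enc|/(4πε₀r²) = (4.79e-6)/(4π·8.85×10^-12·(0.377)²) = 3.03e5 N/C.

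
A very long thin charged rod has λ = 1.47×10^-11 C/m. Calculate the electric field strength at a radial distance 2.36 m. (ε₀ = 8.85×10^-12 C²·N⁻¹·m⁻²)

|E| = 0.112 V/m

Coaxial Gaussian cylinder, radius r = 2.36 m, length L.
Q_enc = λL, so λ_enc = 1.47×10^-11 C/m.
Applying ∮E·dA = Q_enc/ε₀ with the end caps contributing no flux:
E = |λ_enc|/(2πε₀r) = (1.47×10^-11)/(2π·8.85×10^-12·2.36) = 0.112 N/C.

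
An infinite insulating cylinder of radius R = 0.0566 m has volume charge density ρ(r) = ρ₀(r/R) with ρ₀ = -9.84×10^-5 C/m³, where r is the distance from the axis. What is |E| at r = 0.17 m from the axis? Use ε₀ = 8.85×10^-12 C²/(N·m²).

Coaxial Gaussian cylinder, radius r = 0.17 m, length L (r > R, full charge per length enclosed).
λ_enc = 2π ∫₀^R ρ₀(r'/R)^1 r' dr' = 2πρ₀R²/3 = -6.602×10^-7 C/m.
By Gauss's law (flux through the curved wall only), E·2πrL = λ_enc L/ε₀.
E = |λ_enc|/(2πε₀r) = (6.602×10^-7)/(2π·8.85×10^-12·0.17) = 6.98×10^4 N/C.

E = 6.98×10^4 N/C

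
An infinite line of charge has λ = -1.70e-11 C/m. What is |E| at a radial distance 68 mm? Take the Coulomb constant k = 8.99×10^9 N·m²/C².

Take a coaxial cylindrical Gaussian surface of radius r = 68 mm and length L.
Q_enc = λL, so λ_enc = -1.70×10^-11 C/m.
By Gauss's law (flux through the curved wall only), E·2πrL = λ_enc L/ε₀.
E = 2k|λ_enc|/r = 2(8.99×10^9)(1.70×10^-11)/(0.068) = 4.49 N/C.

4.49 V/m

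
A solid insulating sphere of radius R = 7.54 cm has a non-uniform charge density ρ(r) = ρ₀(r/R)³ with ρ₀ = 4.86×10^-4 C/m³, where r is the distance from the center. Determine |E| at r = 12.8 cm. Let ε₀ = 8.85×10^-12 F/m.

|E| ≈ 2.39×10^5 V/m

Symmetry ⇒ E = E(r) r̂. Gaussian sphere of radius r = 12.8 cm (r > R, all charge enclosed).
Q_enc = 4π ∫₀^R ρ₀(r'/R)^3 r'² dr' = 4πρ₀R³/6 = 4.363×10^-7 C.
By Gauss's law, ∮E·dA = E·4πr² = Q_enc/ε₀.
E = |Q_enc|/(4πε₀r²) = (4.363×10^-7)/(4π·8.85×10^-12·(0.128)²) = 2.39×10^5 N/C.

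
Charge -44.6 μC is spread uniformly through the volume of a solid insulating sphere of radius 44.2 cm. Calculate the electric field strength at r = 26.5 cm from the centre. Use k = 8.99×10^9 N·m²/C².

Symmetry ⇒ E = E(r) r̂. Gaussian sphere of radius r = 26.5 cm (r < R).
For a uniform sphere the enclosed fraction is (r/R)³, so Q_enc = (-44.6 μC)(0.265/0.442)³ = -9.612×10^-6 C.
Since E is radial and uniform over the Gaussian sphere, Φ = E·4πr² = Q_enc/ε₀.
E = k|Q_enc|/r² = (8.99×10^9)(9.612×10^-6)/(0.265)² = 1.23e6 N/C.

|E| = 1.23×10^6 V/m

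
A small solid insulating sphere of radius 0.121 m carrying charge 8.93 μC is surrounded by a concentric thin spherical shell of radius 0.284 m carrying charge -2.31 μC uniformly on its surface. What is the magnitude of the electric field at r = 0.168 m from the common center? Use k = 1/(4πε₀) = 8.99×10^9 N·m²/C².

Symmetry ⇒ E = E(r) r̂. Gaussian sphere of radius r = 0.168 m (between the bodies, 0.121 m < r < 0.284 m).
Only the inner charge is enclosed; the outer shell contributes nothing inside itself. Q_enc = 8.93 μC = 8.93×10^-6 C.
By Gauss's law, ∮E·dA = E·4πr² = Q_enc/ε₀.
E = k|Q_enc|/r² = (8.99×10^9)(8.93×10^-6)/(0.168)² = 2.84×10^6 N/C.

E ≈ 2.84×10^6 N/C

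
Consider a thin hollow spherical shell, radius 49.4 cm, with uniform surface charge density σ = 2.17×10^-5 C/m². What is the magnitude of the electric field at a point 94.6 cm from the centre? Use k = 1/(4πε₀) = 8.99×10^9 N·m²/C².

E ≈ 6.68×10^5 N/C

Symmetry ⇒ E = E(r) r̂. Gaussian sphere of radius r = 94.6 cm (r > 49.4 cm).
The entire shell is enclosed: Q_enc = σ·4πR² = (2.17×10^-5)·4π·(0.494)² = 6.655×10^-5 C.
Since E is radial and uniform over the Gaussian sphere, Φ = E·4πr² = Q_enc/ε₀.
E = k|Q_enc|/r² = (8.99×10^9)(6.655×10^-5)/(0.946)² = 6.68×10^5 N/C.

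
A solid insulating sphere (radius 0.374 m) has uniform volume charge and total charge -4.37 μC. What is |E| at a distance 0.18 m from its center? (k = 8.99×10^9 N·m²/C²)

Symmetry ⇒ E = E(r) r̂. Gaussian sphere of radius r = 0.18 m (r < R).
Only the charge within r is enclosed: Q_enc = Q·(r/R)³ = (-4.37 μC)·(0.18 m/0.374 m)³ = -4.872e-7 C.
By Gauss's law, ∮E·dA = E·4πr² = Q_enc/ε₀.
E = k|Q_enc|/r² = (8.99×10^9)(4.872×10^-7)/(0.18)² = 1.35×10^5 N/C.

E = 1.35e5 N/C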